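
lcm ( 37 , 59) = 2183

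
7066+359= 7425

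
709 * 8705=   6171845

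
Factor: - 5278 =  - 2^1*7^1*13^1*29^1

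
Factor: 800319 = 3^1*13^1*  20521^1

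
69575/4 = 17393 + 3/4 = 17393.75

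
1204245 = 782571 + 421674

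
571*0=0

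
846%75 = 21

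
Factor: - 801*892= - 714492 = - 2^2*3^2*89^1*223^1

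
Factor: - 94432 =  -2^5*13^1*227^1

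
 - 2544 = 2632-5176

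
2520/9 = 280 = 280.00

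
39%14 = 11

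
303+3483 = 3786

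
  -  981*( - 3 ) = 2943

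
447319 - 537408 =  - 90089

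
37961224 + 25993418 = 63954642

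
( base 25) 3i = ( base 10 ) 93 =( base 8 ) 135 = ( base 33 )2R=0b1011101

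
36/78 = 6/13 = 0.46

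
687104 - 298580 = 388524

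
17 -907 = -890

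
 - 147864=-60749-87115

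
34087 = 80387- 46300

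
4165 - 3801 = 364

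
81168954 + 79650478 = 160819432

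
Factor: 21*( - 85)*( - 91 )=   3^1*5^1*7^2*13^1*17^1 = 162435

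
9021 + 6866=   15887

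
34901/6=5816  +  5/6 = 5816.83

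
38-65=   -  27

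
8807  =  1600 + 7207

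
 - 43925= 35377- 79302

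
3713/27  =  137 + 14/27 = 137.52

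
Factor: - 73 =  - 73^1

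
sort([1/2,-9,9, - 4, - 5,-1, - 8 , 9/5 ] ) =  [ - 9, - 8, - 5, - 4, - 1,1/2, 9/5, 9]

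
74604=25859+48745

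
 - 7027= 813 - 7840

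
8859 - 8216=643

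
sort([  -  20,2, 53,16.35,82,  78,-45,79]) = [ -45, - 20,  2 , 16.35,  53,78  ,  79, 82]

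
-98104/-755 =98104/755 = 129.94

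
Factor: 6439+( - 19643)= - 2^2*3301^1 = - 13204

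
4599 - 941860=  - 937261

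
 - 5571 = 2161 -7732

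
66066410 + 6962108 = 73028518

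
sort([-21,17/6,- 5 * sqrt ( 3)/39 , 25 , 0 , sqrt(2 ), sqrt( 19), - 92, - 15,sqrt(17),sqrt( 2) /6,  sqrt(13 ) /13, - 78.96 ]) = [ - 92, - 78.96 ,  -  21, - 15, - 5*sqrt(3 )/39, 0 , sqrt(2 )/6, sqrt( 13 ) /13, sqrt( 2),17/6,sqrt( 17 ), sqrt ( 19),25]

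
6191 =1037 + 5154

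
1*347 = 347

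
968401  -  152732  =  815669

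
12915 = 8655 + 4260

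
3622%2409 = 1213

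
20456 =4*5114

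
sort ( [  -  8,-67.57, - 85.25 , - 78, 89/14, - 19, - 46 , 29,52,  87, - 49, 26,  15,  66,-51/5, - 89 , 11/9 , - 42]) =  [  -  89,-85.25, - 78 , - 67.57,  -  49, - 46,  -  42, - 19,- 51/5 , -8, 11/9,89/14,  15, 26, 29, 52,  66, 87 ] 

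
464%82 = 54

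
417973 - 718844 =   -  300871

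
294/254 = 147/127 = 1.16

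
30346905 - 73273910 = -42927005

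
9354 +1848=11202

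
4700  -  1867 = 2833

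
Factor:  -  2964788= -2^2*157^1*4721^1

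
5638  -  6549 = -911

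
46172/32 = 1442 + 7/8 = 1442.88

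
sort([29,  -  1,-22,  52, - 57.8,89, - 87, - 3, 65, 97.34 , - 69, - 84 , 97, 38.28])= [ - 87,  -  84 , - 69, - 57.8, - 22, - 3,  -  1, 29,38.28,  52,65, 89, 97, 97.34 ] 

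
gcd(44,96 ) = 4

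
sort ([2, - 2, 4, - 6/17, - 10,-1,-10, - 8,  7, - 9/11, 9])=[- 10, - 10, - 8, - 2, - 1, - 9/11, - 6/17, 2,4, 7,9 ]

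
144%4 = 0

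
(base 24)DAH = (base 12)4595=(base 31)81Q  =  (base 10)7745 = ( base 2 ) 1111001000001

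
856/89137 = 856/89137 = 0.01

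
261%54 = 45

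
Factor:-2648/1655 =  - 8/5 = - 2^3 * 5^ (  -  1)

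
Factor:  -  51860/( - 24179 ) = 2^2 * 5^1 * 2593^1*24179^( - 1 )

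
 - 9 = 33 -42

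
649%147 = 61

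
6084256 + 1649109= 7733365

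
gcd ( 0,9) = 9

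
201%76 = 49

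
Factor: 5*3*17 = 3^1*5^1*17^1 =255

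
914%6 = 2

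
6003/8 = 6003/8 = 750.38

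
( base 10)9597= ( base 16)257D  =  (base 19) 17B2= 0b10010101111101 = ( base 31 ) 9ui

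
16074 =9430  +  6644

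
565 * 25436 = 14371340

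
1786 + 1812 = 3598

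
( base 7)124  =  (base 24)2j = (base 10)67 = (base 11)61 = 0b1000011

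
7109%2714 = 1681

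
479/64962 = 479/64962 = 0.01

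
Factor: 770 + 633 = 1403 = 23^1*61^1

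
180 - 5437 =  - 5257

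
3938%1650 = 638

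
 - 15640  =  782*( - 20 ) 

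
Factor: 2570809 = 2570809^1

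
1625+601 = 2226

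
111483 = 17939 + 93544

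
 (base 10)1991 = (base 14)A23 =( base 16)7c7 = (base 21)4AH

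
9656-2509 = 7147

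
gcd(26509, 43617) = 7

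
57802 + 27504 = 85306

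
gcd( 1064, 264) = 8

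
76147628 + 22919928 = 99067556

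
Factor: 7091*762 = 2^1 * 3^1*7^1*127^1*1013^1 = 5403342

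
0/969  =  0 = 0.00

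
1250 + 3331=4581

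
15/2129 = 15/2129 = 0.01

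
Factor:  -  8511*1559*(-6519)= 86498322831 =3^2*41^1*53^1*1559^1*2837^1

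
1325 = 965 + 360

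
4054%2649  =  1405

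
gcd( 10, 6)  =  2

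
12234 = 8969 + 3265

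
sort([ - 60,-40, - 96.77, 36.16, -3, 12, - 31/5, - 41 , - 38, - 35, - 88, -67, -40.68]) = [ - 96.77,  -  88,-67,-60,-41,-40.68,-40, - 38, - 35, - 31/5,-3,12,36.16]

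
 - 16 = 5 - 21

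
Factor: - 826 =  -2^1*7^1*59^1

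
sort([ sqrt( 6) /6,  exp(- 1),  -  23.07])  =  [  -  23.07 , exp( - 1 ),  sqrt( 6)/6]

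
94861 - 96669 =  - 1808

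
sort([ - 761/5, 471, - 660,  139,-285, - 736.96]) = [ - 736.96, - 660, - 285, - 761/5,139, 471]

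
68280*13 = 887640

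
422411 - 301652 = 120759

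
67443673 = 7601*8873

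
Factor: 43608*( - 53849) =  -2348247192 = - 2^3 * 3^1*23^1*79^1*53849^1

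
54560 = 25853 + 28707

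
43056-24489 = 18567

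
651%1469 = 651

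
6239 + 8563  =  14802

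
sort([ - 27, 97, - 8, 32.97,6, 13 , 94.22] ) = [ - 27, -8,6,13,32.97, 94.22 , 97]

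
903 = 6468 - 5565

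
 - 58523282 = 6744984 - 65268266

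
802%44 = 10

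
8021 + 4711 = 12732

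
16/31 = 16/31 = 0.52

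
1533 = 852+681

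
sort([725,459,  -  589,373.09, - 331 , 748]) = [ - 589  , - 331, 373.09, 459, 725,748]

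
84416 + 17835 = 102251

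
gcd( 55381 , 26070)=1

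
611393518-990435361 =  - 379041843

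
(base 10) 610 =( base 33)IG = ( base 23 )13c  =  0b1001100010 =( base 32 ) J2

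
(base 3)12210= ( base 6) 420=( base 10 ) 156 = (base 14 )b2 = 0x9c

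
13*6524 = 84812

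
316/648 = 79/162 = 0.49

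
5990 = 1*5990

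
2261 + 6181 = 8442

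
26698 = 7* 3814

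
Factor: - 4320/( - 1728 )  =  2^( - 1)* 5^1 = 5/2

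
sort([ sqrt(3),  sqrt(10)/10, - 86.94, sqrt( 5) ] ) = [ - 86.94 , sqrt (10 ) /10, sqrt( 3), sqrt( 5 )]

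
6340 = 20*317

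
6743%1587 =395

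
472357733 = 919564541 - 447206808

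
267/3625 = 267/3625=0.07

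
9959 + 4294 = 14253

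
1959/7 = 279 +6/7 = 279.86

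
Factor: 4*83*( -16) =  - 5312 = - 2^6 * 83^1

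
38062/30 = 1268+11/15 = 1268.73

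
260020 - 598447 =-338427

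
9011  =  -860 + 9871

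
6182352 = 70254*88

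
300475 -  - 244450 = 544925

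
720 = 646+74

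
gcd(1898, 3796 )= 1898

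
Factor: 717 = 3^1* 239^1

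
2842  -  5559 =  - 2717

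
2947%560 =147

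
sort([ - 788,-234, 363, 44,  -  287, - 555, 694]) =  [ - 788, - 555,-287,-234, 44, 363, 694 ] 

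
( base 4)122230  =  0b11010101100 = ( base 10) 1708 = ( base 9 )2307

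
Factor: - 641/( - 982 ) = 2^( - 1 ) *491^(-1)*641^1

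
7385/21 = 1055/3 = 351.67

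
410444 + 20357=430801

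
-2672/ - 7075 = 2672/7075  =  0.38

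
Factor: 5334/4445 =2^1*3^1*5^( - 1 ) = 6/5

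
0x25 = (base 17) 23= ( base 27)1A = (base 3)1101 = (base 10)37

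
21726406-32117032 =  - 10390626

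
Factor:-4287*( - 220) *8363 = 7887479820 = 2^2*3^1*5^1* 11^1*1429^1 * 8363^1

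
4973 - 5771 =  - 798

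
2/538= 1/269= 0.00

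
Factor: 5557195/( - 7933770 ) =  - 1111439/1586754 = - 2^( - 1 )*3^ ( - 2 )*7^1*13^(-1 )*6781^(-1)*158777^1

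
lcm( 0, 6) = 0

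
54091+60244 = 114335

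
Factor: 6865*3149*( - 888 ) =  - 19196681880 = -  2^3*3^1*5^1*37^1 * 47^1 * 67^1*1373^1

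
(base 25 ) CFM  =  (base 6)100321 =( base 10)7897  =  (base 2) 1111011011001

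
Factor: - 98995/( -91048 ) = 2^( - 3) * 5^1 * 13^1*19^(-1)*599^(  -  1)*1523^1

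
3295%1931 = 1364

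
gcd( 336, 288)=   48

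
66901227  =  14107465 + 52793762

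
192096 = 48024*4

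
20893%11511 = 9382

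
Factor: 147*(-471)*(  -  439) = 30395043 = 3^2*7^2*157^1*439^1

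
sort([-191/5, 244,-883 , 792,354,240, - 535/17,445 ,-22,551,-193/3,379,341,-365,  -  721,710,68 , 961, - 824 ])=[ - 883, - 824, - 721, - 365, - 193/3, - 191/5, -535/17,-22,68,240,244,  341,354,379, 445,551,710,792,961 ]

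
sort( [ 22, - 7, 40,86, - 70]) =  [ - 70, - 7 , 22,40,86 ] 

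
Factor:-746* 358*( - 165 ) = 44066220 = 2^2*3^1  *5^1*11^1*179^1*373^1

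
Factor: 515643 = 3^1*171881^1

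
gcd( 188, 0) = 188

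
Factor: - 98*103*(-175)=2^1* 5^2 * 7^3*103^1 = 1766450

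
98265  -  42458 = 55807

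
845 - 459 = 386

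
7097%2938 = 1221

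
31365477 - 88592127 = - 57226650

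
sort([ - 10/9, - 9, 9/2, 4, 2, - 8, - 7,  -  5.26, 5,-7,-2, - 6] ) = [ - 9,-8,  -  7,-7  , - 6, - 5.26, - 2,-10/9,2, 4, 9/2, 5 ] 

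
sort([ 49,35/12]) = [ 35/12,49 ]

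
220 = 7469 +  - 7249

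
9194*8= 73552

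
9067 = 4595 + 4472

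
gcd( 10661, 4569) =1523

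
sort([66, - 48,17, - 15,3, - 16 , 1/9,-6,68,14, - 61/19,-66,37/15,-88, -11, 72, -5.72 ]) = [-88, - 66, - 48, - 16, - 15, - 11, - 6,-5.72, - 61/19,1/9,37/15,  3, 14,17, 66, 68,72] 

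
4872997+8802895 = 13675892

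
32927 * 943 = 31050161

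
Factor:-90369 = -3^3*3347^1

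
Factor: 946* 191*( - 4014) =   -  2^2*3^2 *11^1*43^1*191^1*223^1 = - 725273604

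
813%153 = 48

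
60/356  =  15/89  =  0.17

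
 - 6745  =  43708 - 50453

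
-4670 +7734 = 3064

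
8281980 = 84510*98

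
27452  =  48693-21241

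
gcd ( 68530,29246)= 14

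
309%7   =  1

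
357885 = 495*723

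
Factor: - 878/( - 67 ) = 2^1*67^( - 1)*439^1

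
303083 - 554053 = -250970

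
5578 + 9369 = 14947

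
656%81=8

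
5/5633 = 5/5633 = 0.00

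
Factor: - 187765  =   - 5^1*17^1*47^2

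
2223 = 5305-3082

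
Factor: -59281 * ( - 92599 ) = 13^1*17^1*419^1*59281^1= 5489361319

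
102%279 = 102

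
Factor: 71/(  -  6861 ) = -3^(-1)*71^1*2287^(  -  1) 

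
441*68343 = 30139263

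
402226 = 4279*94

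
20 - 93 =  - 73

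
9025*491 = 4431275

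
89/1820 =89/1820 = 0.05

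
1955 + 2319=4274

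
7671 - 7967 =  - 296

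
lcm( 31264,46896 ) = 93792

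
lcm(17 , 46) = 782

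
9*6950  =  62550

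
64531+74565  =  139096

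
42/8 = 21/4 = 5.25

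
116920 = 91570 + 25350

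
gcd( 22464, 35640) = 216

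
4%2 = 0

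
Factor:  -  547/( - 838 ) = 2^( - 1) * 419^( - 1 )*547^1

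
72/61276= 18/15319 = 0.00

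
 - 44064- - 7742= - 36322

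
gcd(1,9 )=1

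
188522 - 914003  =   - 725481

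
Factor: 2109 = 3^1*19^1*37^1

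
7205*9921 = 71480805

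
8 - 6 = 2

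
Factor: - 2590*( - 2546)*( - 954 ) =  - 2^3  *  3^2*5^1*7^1 * 19^1*37^1*53^1*67^1  =  - 6290809560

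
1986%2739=1986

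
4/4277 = 4/4277=0.00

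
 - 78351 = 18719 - 97070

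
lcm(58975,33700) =235900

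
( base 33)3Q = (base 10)125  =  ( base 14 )8D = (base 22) 5f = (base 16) 7D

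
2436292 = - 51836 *(- 47 )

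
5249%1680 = 209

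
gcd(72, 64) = 8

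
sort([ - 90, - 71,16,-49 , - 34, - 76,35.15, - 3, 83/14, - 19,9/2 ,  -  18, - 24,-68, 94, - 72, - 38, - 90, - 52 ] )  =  [ - 90, - 90, - 76, - 72,  -  71, - 68, - 52 , - 49,  -  38, - 34,-24, - 19,- 18, - 3,9/2, 83/14,  16 , 35.15,94]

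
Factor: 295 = 5^1*59^1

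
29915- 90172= - 60257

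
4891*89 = 435299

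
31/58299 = 31/58299 = 0.00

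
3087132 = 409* 7548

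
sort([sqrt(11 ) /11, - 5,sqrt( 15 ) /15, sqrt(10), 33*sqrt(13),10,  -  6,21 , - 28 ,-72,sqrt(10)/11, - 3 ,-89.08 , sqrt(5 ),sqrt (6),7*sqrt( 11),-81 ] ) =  [-89.08,- 81, - 72, - 28, - 6 ,-5, - 3, sqrt(15 ) /15, sqrt(10 )/11,sqrt (11) /11, sqrt(5),sqrt(6),sqrt( 10) , 10,21 , 7*sqrt( 11),  33* sqrt(13)]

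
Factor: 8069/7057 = 7057^( - 1)  *8069^1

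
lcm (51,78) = 1326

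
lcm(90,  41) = 3690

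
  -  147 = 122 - 269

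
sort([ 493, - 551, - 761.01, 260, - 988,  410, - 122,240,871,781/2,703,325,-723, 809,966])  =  [ - 988, - 761.01,-723, - 551,-122,240,260,325,781/2,  410, 493,703 , 809,871,966]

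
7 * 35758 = 250306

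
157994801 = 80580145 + 77414656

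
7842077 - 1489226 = 6352851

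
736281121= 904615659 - 168334538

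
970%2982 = 970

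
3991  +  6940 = 10931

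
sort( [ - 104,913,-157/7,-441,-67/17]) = [ - 441 , - 104, - 157/7,  -  67/17,913 ]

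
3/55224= 1/18408 = 0.00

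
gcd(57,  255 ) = 3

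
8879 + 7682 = 16561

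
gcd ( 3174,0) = 3174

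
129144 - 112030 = 17114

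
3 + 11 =14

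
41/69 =41/69 = 0.59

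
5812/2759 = 5812/2759=2.11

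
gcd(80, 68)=4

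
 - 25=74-99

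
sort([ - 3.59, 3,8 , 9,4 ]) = [ - 3.59, 3,4,8,9 ]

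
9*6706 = 60354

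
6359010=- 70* (  -  90843 )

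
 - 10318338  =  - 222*46479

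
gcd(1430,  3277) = 1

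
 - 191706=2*(-95853 )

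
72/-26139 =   -  1 + 8689/8713 = -0.00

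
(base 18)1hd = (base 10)643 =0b1010000011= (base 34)IV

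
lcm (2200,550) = 2200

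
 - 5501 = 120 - 5621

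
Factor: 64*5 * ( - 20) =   -  6400 =- 2^8* 5^2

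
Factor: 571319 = 7^1*17^1*4801^1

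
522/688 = 261/344  =  0.76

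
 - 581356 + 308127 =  - 273229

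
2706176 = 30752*88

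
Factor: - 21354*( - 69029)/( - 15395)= - 1474045266/15395 = - 2^1 * 3^1*5^(-1 )*3079^(-1)*3559^1*69029^1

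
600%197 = 9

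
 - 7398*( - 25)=184950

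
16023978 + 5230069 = 21254047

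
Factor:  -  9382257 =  - 3^3*19^1  *18289^1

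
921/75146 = 921/75146  =  0.01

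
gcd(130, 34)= 2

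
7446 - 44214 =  - 36768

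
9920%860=460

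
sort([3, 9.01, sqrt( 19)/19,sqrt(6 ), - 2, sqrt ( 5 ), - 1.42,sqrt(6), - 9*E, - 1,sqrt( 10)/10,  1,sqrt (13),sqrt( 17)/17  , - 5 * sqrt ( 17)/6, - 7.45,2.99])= [ - 9*E,  -  7.45 , - 5*sqrt(17) /6, - 2, - 1.42, - 1, sqrt ( 19)/19,sqrt(17 )/17,sqrt( 10 ) /10,1,sqrt(5 ),sqrt( 6),sqrt (6),2.99,  3,sqrt( 13 ),9.01]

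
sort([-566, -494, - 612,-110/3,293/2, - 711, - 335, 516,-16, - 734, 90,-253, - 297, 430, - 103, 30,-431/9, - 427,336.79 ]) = [ - 734, -711,-612, - 566, - 494, - 427, - 335, - 297, - 253, - 103, - 431/9, - 110/3, - 16, 30, 90,  293/2,336.79, 430, 516] 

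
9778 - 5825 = 3953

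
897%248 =153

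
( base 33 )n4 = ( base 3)1001021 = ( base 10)763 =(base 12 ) 537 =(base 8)1373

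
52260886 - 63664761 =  - 11403875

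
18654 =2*9327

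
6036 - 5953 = 83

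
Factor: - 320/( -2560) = 1/8 = 2^(-3)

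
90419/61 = 1482 + 17/61 = 1482.28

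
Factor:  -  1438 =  -2^1 *719^1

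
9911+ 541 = 10452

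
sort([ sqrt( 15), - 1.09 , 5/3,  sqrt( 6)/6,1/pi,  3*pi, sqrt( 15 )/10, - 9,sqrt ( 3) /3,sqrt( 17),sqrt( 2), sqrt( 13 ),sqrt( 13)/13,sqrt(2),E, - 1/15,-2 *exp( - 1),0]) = [ - 9, - 1.09, - 2*exp( - 1), - 1/15 , 0, sqrt( 13)/13, 1/pi,  sqrt( 15)/10, sqrt(6) /6,sqrt(3 )/3,sqrt( 2 ),sqrt ( 2),5/3 , E,  sqrt(13),sqrt(15 ),sqrt(17),3*pi ]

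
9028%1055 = 588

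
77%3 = 2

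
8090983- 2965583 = 5125400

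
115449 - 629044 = - 513595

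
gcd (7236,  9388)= 4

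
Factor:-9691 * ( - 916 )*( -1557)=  - 2^2*3^2*11^1*173^1 * 229^1*881^1 = - 13821420492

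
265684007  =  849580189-583896182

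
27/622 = 27/622  =  0.04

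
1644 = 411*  4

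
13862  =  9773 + 4089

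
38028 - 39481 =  - 1453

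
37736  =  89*424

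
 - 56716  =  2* (-28358 ) 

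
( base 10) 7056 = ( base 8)15620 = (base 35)5ql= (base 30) 7P6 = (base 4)1232100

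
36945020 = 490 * 75398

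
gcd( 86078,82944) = 2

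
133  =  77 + 56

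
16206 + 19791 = 35997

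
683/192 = 683/192 = 3.56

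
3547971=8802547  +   - 5254576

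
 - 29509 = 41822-71331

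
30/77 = 30/77 = 0.39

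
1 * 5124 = 5124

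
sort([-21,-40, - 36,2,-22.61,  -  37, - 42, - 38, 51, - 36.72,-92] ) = [-92, - 42,-40, - 38, - 37,-36.72,-36,-22.61,-21, 2, 51]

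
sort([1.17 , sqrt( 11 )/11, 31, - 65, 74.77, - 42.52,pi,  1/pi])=[ - 65,  -  42.52,sqrt(11 ) /11, 1/pi, 1.17,pi,31, 74.77]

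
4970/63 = 78 + 8/9 = 78.89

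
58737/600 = 97 + 179/200 = 97.89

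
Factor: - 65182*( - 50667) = 3302576394 = 2^1*3^1 * 13^1*23^1*109^1*16889^1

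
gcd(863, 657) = 1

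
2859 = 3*953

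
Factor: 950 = 2^1* 5^2*19^1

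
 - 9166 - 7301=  - 16467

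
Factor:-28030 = -2^1*5^1*2803^1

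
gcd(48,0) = 48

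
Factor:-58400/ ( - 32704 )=2^( - 1)*5^2 * 7^( - 1) = 25/14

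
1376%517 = 342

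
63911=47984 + 15927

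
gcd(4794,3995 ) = 799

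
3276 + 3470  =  6746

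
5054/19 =266 = 266.00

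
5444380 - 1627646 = 3816734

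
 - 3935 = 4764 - 8699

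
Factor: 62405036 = 2^2*1249^1 * 12491^1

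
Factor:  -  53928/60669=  - 8/9=-2^3*3^ ( -2)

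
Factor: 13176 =2^3*3^3*61^1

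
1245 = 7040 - 5795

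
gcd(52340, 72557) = 1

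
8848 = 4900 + 3948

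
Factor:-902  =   -2^1*11^1*41^1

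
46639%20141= 6357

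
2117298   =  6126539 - 4009241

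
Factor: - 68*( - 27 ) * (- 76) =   -  139536 = -  2^4*3^3 *17^1*19^1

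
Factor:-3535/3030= -7/6  =  - 2^( -1)*3^( -1 )*7^1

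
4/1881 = 4/1881 = 0.00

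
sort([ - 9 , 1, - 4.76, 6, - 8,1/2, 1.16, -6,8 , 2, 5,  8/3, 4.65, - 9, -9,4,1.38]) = [ - 9,  -  9,- 9, - 8, - 6, - 4.76 , 1/2, 1,1.16, 1.38,2, 8/3, 4, 4.65,5, 6,8]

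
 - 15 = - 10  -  5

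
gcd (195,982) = 1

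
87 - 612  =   - 525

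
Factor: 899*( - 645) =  - 3^1*5^1*29^1*31^1*43^1=- 579855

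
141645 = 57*2485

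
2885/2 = 1442+1/2  =  1442.50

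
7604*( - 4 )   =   - 30416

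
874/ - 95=  -  46/5=- 9.20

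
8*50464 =403712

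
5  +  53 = 58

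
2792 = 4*698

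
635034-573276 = 61758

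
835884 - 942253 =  - 106369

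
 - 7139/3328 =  -3 + 2845/3328   =  -2.15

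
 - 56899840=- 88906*640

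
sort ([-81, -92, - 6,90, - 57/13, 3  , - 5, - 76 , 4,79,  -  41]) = [-92, - 81,-76 ,  -  41,-6, - 5, - 57/13,3, 4, 79, 90]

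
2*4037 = 8074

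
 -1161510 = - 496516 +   -  664994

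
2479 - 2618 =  - 139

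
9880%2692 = 1804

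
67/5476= 67/5476 = 0.01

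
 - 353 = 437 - 790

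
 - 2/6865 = - 1+6863/6865 = - 0.00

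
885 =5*177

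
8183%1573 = 318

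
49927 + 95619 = 145546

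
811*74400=60338400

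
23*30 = 690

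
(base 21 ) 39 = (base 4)1020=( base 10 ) 72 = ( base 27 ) 2i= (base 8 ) 110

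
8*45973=367784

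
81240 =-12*( - 6770)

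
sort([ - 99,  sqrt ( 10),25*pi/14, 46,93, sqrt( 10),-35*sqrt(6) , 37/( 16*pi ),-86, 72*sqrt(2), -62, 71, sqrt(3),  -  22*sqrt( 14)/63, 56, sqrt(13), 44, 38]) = [ - 99,-86, - 35*sqrt(6), - 62, - 22*sqrt( 14 )/63,37/ ( 16*pi),sqrt( 3 ), sqrt( 10),sqrt ( 10 ), sqrt (13), 25  *  pi/14, 38,44, 46 , 56,71,93,72*sqrt( 2) ] 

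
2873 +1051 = 3924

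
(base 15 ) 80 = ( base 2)1111000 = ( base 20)60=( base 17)71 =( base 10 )120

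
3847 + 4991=8838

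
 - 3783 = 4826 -8609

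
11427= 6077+5350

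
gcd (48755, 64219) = 1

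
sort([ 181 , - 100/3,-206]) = [ - 206, - 100/3,  181 ] 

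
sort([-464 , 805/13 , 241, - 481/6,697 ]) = [ - 464, - 481/6, 805/13, 241, 697] 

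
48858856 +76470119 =125328975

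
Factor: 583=11^1*53^1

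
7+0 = 7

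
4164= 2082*2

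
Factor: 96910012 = 2^2*24227503^1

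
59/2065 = 1/35 = 0.03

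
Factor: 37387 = 7^3* 109^1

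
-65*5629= - 365885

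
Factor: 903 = 3^1*7^1*43^1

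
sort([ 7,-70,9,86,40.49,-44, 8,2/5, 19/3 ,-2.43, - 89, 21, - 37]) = [-89,  -  70,-44, - 37,-2.43,2/5,19/3,7,8,9, 21,  40.49,86]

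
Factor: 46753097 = 46753097^1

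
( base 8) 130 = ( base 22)40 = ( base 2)1011000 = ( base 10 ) 88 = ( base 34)2k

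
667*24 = 16008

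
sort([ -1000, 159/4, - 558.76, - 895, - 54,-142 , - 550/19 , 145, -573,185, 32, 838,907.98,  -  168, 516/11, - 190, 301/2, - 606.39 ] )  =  [ - 1000 , - 895, - 606.39, - 573, - 558.76, -190, - 168, - 142,  -  54 , - 550/19, 32, 159/4, 516/11, 145,301/2,  185,838, 907.98]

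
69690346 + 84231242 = 153921588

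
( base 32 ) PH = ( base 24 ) 1a1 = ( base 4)30301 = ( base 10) 817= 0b1100110001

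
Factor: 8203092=2^2*3^1* 683591^1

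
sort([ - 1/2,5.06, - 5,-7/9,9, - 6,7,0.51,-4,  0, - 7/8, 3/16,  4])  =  [ - 6,-5 ,  -  4,- 7/8, - 7/9,- 1/2,0, 3/16, 0.51,4, 5.06, 7,9]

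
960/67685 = 192/13537 = 0.01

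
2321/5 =2321/5=   464.20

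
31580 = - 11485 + 43065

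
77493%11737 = 7071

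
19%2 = 1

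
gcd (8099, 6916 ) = 91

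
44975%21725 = 1525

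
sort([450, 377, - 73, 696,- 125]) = [-125, - 73,377,450, 696] 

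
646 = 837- 191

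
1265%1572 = 1265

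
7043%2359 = 2325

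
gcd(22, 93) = 1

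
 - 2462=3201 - 5663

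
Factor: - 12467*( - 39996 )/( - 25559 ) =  - 498630132/25559=-  2^2*3^2*7^1*11^1*13^1*61^( - 1)*101^1*137^1*419^( - 1)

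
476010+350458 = 826468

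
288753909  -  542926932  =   - 254173023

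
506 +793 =1299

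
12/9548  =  3/2387= 0.00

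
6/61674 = 1/10279 = 0.00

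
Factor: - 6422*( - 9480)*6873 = 2^4*3^2 * 5^1 *13^2*19^1*29^1*79^2 = 418432088880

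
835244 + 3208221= 4043465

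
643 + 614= 1257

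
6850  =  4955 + 1895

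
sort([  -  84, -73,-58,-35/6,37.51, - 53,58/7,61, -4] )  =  [ - 84,-73 , - 58,  -  53,  -  35/6,-4, 58/7, 37.51,  61 ] 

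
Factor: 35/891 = 3^(  -  4 )*5^1*7^1*11^( -1 ) 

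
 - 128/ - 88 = 1 + 5/11 = 1.45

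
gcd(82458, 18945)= 9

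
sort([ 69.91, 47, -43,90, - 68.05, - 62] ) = [ - 68.05,  -  62,- 43, 47, 69.91, 90] 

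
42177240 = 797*52920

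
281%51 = 26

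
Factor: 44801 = 71^1*631^1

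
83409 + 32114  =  115523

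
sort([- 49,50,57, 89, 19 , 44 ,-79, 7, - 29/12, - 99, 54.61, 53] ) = [-99, - 79, - 49, -29/12, 7, 19, 44, 50, 53,54.61,  57,89] 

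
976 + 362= 1338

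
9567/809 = 11 + 668/809 = 11.83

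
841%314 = 213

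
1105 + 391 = 1496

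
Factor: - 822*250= - 2^2 * 3^1*5^3*137^1 = -  205500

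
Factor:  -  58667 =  - 7^1*17^2*29^1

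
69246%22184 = 2694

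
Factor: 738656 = 2^5*41^1*563^1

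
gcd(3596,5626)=58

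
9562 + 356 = 9918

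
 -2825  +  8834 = 6009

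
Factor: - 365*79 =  - 5^1 *73^1*79^1=- 28835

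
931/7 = 133 = 133.00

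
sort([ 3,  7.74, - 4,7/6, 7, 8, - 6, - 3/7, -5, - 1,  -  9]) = [ - 9, - 6, - 5, - 4,-1,-3/7, 7/6,3,7, 7.74, 8]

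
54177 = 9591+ 44586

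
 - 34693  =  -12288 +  - 22405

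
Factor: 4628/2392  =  89/46 = 2^( - 1)*23^(-1 )*89^1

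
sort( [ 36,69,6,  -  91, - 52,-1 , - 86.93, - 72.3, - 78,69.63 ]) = [ - 91, - 86.93, - 78, - 72.3, - 52,-1, 6, 36,69, 69.63 ]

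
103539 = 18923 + 84616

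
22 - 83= - 61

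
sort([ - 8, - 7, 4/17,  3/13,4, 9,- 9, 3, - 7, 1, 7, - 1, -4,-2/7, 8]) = [ - 9, - 8,  -  7, - 7, - 4, - 1, - 2/7,3/13, 4/17, 1, 3, 4,7, 8, 9 ] 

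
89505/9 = 9945 = 9945.00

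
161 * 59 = 9499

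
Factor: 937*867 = 3^1*17^2*937^1 = 812379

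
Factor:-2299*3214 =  - 2^1 * 11^2*19^1*1607^1  =  -7388986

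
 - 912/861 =-304/287 = - 1.06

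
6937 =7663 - 726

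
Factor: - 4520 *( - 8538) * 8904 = 343621031040  =  2^7*3^2* 5^1*7^1*53^1*113^1  *  1423^1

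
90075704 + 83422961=173498665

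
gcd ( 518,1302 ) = 14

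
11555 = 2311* 5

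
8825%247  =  180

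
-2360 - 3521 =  - 5881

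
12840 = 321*40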